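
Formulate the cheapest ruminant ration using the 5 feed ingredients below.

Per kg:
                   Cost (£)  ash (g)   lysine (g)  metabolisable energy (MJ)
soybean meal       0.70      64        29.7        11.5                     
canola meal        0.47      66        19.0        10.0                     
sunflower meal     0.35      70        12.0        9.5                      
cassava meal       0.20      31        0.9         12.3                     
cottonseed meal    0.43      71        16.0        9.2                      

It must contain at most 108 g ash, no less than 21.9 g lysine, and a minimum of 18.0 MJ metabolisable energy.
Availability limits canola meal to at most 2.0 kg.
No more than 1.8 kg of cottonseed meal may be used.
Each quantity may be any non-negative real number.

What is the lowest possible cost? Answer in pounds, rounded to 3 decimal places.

£0.639

Let x1 = kg of soybean meal, x2 = kg of canola meal, x3 = kg of sunflower meal, x4 = kg of cassava meal, x5 = kg of cottonseed meal.
Minimise 0.7x1 + 0.47x2 + 0.35x3 + 0.2x4 + 0.43x5 s.t.:
  64x1 + 66x2 + 70x3 + 31x4 + 71x5 ≤ 108   (ash)
  29.7x1 + 19x2 + 12x3 + 0.9x4 + 16x5 ≥ 21.9   (lysine)
  11.5x1 + 10x2 + 9.5x3 + 12.3x4 + 9.2x5 ≥ 18   (metabolisable energy)
  x2 ≤ 2
  x5 ≤ 1.8
  x1, x2, x3, x4, x5 ≥ 0.
The optimal basis is {canola meal, cassava meal}; soybean meal, sunflower meal, cottonseed meal drop out. The lysine and metabolisable energy requirements are met with equality.
That vertex is x2 = 1.127, x4 = 0.5474.
Cost = 0.47·1.127 + 0.2·0.5474 = 0.63917.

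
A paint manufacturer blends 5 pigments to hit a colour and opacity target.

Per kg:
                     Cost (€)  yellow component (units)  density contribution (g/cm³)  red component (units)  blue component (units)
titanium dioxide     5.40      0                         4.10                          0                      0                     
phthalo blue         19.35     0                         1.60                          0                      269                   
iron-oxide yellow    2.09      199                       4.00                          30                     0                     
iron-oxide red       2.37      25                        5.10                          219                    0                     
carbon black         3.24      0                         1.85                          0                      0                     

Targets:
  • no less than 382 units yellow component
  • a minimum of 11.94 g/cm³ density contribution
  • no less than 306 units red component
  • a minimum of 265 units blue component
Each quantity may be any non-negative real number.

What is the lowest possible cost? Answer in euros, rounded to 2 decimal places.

€25.51

Let x1 = kg of titanium dioxide, x2 = kg of phthalo blue, x3 = kg of iron-oxide yellow, x4 = kg of iron-oxide red, x5 = kg of carbon black.
min 5.4x1 + 19.35x2 + 2.09x3 + 2.37x4 + 3.24x5 with:
  199x3 + 25x4 ≥ 382   (yellow component)
  4.1x1 + 1.6x2 + 4x3 + 5.1x4 + 1.85x5 ≥ 11.94   (density contribution)
  30x3 + 219x4 ≥ 306   (red component)
  269x2 ≥ 265   (blue component)
  x1, x2, x3, x4, x5 ≥ 0.
The optimal basis is {phthalo blue, iron-oxide yellow, iron-oxide red}; titanium dioxide, carbon black drop out. There the yellow component, red component, blue component constraints are tight.
Solving gives x2 = 0.9851, x3 = 1.775, x4 = 1.154.
Cost = 19.35·0.9851 + 2.09·1.775 + 2.37·1.154 = 25.5064.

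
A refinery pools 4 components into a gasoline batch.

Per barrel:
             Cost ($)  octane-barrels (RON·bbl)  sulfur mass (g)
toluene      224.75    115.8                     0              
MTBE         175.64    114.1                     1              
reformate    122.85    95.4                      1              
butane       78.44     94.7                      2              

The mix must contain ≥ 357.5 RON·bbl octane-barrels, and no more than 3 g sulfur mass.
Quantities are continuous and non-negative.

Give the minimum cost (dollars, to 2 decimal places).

This is a linear program. Let x1 = barrels of toluene, x2 = barrels of MTBE, x3 = barrels of reformate, x4 = barrels of butane.
Minimise 224.75x1 + 175.64x2 + 122.85x3 + 78.44x4 s.t.:
  115.8x1 + 114.1x2 + 95.4x3 + 94.7x4 ≥ 357.5   (octane-barrels)
  1x2 + 1x3 + 2x4 ≤ 3   (sulfur mass)
  x1, x2, x3, x4 ≥ 0.
The cheapest feasible vertex uses only toluene, reformate; MTBE, butane are not used. There the octane-barrels and sulfur mass constraints are tight.
Solving gives x1 = 0.6157, x3 = 3.
Objective = 224.75·0.6157 + 122.85·3 = 506.9286.

$506.93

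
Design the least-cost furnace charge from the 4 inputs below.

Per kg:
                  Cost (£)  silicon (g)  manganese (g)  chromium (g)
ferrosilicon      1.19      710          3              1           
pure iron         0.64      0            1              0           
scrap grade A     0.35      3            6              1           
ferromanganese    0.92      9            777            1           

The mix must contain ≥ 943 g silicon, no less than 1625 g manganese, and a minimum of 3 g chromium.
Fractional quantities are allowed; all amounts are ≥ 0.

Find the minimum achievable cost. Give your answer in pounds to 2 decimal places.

Let x1 = kg of ferrosilicon, x2 = kg of pure iron, x3 = kg of scrap grade A, x4 = kg of ferromanganese.
Minimise 1.19x1 + 0.64x2 + 0.35x3 + 0.92x4 s.t.:
  710x1 + 3x3 + 9x4 ≥ 943   (silicon)
  3x1 + 1x2 + 6x3 + 777x4 ≥ 1625   (manganese)
  1x1 + 1x3 + 1x4 ≥ 3   (chromium)
  x1, x2, x3, x4 ≥ 0.
The cheapest feasible vertex uses only ferrosilicon, ferromanganese; pure iron, scrap grade A are not used. Binding constraints: silicon and manganese.
So ferrosilicon = 1.302 kg, ferromanganese = 2.086 kg.
Hence cost = 1.19·1.302 + 0.92·2.086 = £3.4685.

£3.47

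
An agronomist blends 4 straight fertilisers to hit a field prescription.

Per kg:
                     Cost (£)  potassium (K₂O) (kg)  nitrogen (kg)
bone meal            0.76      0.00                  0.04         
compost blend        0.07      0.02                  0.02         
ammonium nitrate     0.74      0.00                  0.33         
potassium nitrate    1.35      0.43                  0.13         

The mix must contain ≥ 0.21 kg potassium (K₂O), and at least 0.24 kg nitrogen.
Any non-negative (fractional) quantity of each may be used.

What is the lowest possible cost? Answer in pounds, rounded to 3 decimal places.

Let x1 = kg of bone meal, x2 = kg of compost blend, x3 = kg of ammonium nitrate, x4 = kg of potassium nitrate.
min 0.76x1 + 0.07x2 + 0.74x3 + 1.35x4 s.t.:
  0.02x2 + 0.43x4 ≥ 0.21   (potassium (K₂O))
  0.04x1 + 0.02x2 + 0.33x3 + 0.13x4 ≥ 0.24   (nitrogen)
  x1, x2, x3, x4 ≥ 0.
The minimum-cost mix takes nothing from bone meal, potassium nitrate — only compost blend, ammonium nitrate. There the potassium (K₂O) and nitrogen constraints are tight.
That vertex is x2 = 10.5, x3 = 0.09091.
Cost = 0.07·10.5 + 0.74·0.09091 = 0.80227.

£0.802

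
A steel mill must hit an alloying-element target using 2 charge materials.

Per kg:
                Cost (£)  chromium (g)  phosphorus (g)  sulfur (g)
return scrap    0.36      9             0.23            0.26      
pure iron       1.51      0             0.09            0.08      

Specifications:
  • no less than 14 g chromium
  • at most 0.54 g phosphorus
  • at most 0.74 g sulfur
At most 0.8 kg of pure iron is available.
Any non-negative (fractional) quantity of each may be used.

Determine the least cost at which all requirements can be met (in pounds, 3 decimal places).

Let x1 = kg of return scrap, x2 = kg of pure iron.
Minimize 0.36x1 + 1.51x2 subject to:
  9x1 ≥ 14   (chromium)
  0.23x1 + 0.09x2 ≤ 0.54   (phosphorus)
  0.26x1 + 0.08x2 ≤ 0.74   (sulfur)
  x2 ≤ 0.8
  x1, x2 ≥ 0.
The optimal basis is {return scrap}; pure iron drops out. There the chromium constraint is tight.
Optimal quantities: return scrap = 1.556 kg.
Objective = 0.36·1.556 = 0.56016.

£0.560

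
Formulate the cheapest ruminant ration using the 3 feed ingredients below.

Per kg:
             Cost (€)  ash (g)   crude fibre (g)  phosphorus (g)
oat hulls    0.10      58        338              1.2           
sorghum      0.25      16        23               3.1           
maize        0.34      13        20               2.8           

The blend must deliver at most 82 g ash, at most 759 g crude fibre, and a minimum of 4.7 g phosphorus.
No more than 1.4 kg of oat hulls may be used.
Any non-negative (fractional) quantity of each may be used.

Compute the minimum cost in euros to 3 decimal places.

€0.379

Let x1 = kg of oat hulls, x2 = kg of sorghum, x3 = kg of maize.
Minimise 0.1x1 + 0.25x2 + 0.34x3 subject to:
  58x1 + 16x2 + 13x3 ≤ 82   (ash)
  338x1 + 23x2 + 20x3 ≤ 759   (crude fibre)
  1.2x1 + 3.1x2 + 2.8x3 ≥ 4.7   (phosphorus)
  x1 ≤ 1.4
  x1, x2, x3 ≥ 0.
The cheapest feasible vertex uses only sorghum; oat hulls, maize are not used. The phosphorus requirement is met with equality.
Optimal quantities: sorghum = 1.516 kg.
Hence cost = 0.25·1.516 = €0.37900.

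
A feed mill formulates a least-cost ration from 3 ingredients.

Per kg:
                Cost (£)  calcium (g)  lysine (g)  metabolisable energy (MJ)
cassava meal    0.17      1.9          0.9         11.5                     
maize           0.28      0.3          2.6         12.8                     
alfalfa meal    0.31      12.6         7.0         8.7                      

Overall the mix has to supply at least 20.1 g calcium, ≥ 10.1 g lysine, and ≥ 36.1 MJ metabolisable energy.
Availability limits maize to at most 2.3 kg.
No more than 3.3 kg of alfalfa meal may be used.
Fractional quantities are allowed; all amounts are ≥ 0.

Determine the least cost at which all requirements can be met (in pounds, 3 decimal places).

Let x1 = kg of cassava meal, x2 = kg of maize, x3 = kg of alfalfa meal.
min 0.17x1 + 0.28x2 + 0.31x3 with:
  1.9x1 + 0.3x2 + 12.6x3 ≥ 20.1   (calcium)
  0.9x1 + 2.6x2 + 7x3 ≥ 10.1   (lysine)
  11.5x1 + 12.8x2 + 8.7x3 ≥ 36.1   (metabolisable energy)
  x2 ≤ 2.3
  x3 ≤ 3.3
  x1, x2, x3 ≥ 0.
The optimal basis is {cassava meal, alfalfa meal}; maize drops out. The calcium and metabolisable energy requirements are met with equality.
Solving gives x1 = 2.181, x3 = 1.266.
Total cost: 0.17·2.181 + 0.31·1.266 = 0.76323.

£0.763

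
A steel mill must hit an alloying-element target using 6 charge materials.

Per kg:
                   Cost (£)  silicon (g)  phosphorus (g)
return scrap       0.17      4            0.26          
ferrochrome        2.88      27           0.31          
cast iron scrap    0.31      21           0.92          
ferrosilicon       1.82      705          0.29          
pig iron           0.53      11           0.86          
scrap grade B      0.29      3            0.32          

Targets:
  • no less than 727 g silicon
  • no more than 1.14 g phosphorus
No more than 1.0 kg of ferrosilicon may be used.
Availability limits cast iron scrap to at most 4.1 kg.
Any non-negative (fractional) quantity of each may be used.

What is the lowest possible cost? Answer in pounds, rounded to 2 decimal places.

£2.47

Treat it as an LP. Let x1 = kg of return scrap, x2 = kg of ferrochrome, x3 = kg of cast iron scrap, x4 = kg of ferrosilicon, x5 = kg of pig iron, x6 = kg of scrap grade B.
min 0.17x1 + 2.88x2 + 0.31x3 + 1.82x4 + 0.53x5 + 0.29x6 s.t.:
  4x1 + 27x2 + 21x3 + 705x4 + 11x5 + 3x6 ≥ 727   (silicon)
  0.26x1 + 0.31x2 + 0.92x3 + 0.29x4 + 0.86x5 + 0.32x6 ≤ 1.14   (phosphorus)
  x4 ≤ 1
  x3 ≤ 4.1
  x1, x2, x3, x4, x5, x6 ≥ 0.
The optimal basis is {ferrochrome, cast iron scrap, ferrosilicon}; return scrap, pig iron, scrap grade B drop out. There the silicon, phosphorus, the ferrosilicon cap constraints are tight.
Optimal quantities: ferrochrome = 0.1304 kg, cast iron scrap = 0.88 kg, ferrosilicon = 1 kg.
Hence cost = 2.88·0.1304 + 0.31·0.88 + 1.82·1 = £2.4684.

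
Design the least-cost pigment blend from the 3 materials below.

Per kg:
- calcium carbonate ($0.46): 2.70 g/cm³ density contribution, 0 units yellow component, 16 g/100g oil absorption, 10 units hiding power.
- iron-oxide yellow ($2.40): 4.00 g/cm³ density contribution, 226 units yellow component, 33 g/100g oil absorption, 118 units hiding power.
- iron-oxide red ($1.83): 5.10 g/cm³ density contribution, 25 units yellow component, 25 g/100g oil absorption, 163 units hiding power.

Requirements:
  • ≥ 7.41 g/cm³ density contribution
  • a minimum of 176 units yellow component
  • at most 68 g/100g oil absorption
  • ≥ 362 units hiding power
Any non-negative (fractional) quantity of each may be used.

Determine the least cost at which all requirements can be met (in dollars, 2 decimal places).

$4.69

This is a linear program. Let x1 = kg of calcium carbonate, x2 = kg of iron-oxide yellow, x3 = kg of iron-oxide red.
Minimize 0.46x1 + 2.4x2 + 1.83x3 subject to:
  2.7x1 + 4x2 + 5.1x3 ≥ 7.41   (density contribution)
  226x2 + 25x3 ≥ 176   (yellow component)
  16x1 + 33x2 + 25x3 ≤ 68   (oil absorption)
  10x1 + 118x2 + 163x3 ≥ 362   (hiding power)
  x1, x2, x3 ≥ 0.
The minimum-cost mix takes nothing from calcium carbonate — only iron-oxide yellow, iron-oxide red. There the yellow component and hiding power constraints are tight.
Solving gives x2 = 0.5795, x3 = 1.801.
Cost = 2.4·0.5795 + 1.83·1.801 = 4.6866.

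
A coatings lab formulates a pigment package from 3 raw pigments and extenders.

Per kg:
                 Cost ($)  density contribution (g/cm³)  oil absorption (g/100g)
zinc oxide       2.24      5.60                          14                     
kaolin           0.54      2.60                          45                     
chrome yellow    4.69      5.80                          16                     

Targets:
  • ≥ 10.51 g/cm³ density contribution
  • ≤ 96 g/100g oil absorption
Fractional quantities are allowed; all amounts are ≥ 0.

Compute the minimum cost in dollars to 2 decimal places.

This is a linear program. Let x1 = kg of zinc oxide, x2 = kg of kaolin, x3 = kg of chrome yellow.
Minimize 2.24x1 + 0.54x2 + 4.69x3 subject to:
  5.6x1 + 2.6x2 + 5.8x3 ≥ 10.51   (density contribution)
  14x1 + 45x2 + 16x3 ≤ 96   (oil absorption)
  x1, x2, x3 ≥ 0.
At the optimum only zinc oxide, kaolin are positive (chrome yellow = 0). There the density contribution and oil absorption constraints are tight.
So zinc oxide = 1.036 kg, kaolin = 1.811 kg.
Cost = 2.24·1.036 + 0.54·1.811 = 3.2986.

$3.30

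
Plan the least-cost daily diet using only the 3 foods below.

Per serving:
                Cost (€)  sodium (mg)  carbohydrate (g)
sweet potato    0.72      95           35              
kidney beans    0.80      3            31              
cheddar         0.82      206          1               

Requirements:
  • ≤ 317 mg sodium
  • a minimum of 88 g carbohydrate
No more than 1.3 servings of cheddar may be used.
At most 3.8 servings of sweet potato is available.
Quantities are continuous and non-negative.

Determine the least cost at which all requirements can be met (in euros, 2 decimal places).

€1.81

Let x1 = servings of sweet potato, x2 = servings of kidney beans, x3 = servings of cheddar.
Minimize 0.72x1 + 0.8x2 + 0.82x3 with:
  95x1 + 3x2 + 206x3 ≤ 317   (sodium)
  35x1 + 31x2 + 1x3 ≥ 88   (carbohydrate)
  x3 ≤ 1.3
  x1 ≤ 3.8
  x1, x2, x3 ≥ 0.
The cheapest feasible vertex uses only sweet potato; kidney beans, cheddar are not used. There the carbohydrate constraint is tight.
Solving gives x1 = 2.514.
Cost = 0.72·2.514 = 1.8101.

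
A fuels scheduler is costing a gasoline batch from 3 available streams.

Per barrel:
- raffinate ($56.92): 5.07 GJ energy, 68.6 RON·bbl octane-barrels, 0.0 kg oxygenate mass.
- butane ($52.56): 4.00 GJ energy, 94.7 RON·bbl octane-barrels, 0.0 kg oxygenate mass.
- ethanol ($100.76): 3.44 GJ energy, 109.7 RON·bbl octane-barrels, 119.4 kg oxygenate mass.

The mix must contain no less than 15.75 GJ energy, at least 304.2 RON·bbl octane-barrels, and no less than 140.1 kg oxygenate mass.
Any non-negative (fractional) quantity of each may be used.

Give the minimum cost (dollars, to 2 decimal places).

$252.94

This is a linear program. Let x1 = barrels of raffinate, x2 = barrels of butane, x3 = barrels of ethanol.
min 56.92x1 + 52.56x2 + 100.76x3 with:
  5.07x1 + 4x2 + 3.44x3 ≥ 15.75   (energy)
  68.6x1 + 94.7x2 + 109.7x3 ≥ 304.2   (octane-barrels)
  119.4x3 ≥ 140.1   (oxygenate mass)
  x1, x2, x3 ≥ 0.
The optimal mix uses every input. The energy, octane-barrels, oxygenate mass requirements are met with equality.
So raffinate = 1.98 barrels, butane = 0.4187 barrels, ethanol = 1.1734 barrels.
Objective = 56.92·1.98 + 52.56·0.4187 + 100.76·1.1734 = 252.9403.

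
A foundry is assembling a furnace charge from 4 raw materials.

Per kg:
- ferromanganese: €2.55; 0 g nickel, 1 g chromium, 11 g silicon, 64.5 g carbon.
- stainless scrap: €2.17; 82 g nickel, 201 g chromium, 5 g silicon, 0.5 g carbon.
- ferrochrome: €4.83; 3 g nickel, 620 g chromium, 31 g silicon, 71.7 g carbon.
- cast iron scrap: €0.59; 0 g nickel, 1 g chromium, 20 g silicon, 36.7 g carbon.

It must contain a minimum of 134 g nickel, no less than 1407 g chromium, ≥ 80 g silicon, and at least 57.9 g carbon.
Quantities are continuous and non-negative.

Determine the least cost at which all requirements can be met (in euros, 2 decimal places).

€12.42

Set it up as a linear program. Let x1 = kg of ferromanganese, x2 = kg of stainless scrap, x3 = kg of ferrochrome, x4 = kg of cast iron scrap.
Minimise 2.55x1 + 2.17x2 + 4.83x3 + 0.59x4 with:
  82x2 + 3x3 ≥ 134   (nickel)
  1x1 + 201x2 + 620x3 + 1x4 ≥ 1407   (chromium)
  11x1 + 5x2 + 31x3 + 20x4 ≥ 80   (silicon)
  64.5x1 + 0.5x2 + 71.7x3 + 36.7x4 ≥ 57.9   (carbon)
  x1, x2, x3, x4 ≥ 0.
At the optimum only stainless scrap, ferrochrome, cast iron scrap are positive (ferromanganese = 0). There the nickel, chromium, silicon constraints are tight.
Solving gives x2 = 1.57, x3 = 1.759, x4 = 0.8811.
Objective = 2.17·1.57 + 4.83·1.759 + 0.59·0.8811 = 12.4227.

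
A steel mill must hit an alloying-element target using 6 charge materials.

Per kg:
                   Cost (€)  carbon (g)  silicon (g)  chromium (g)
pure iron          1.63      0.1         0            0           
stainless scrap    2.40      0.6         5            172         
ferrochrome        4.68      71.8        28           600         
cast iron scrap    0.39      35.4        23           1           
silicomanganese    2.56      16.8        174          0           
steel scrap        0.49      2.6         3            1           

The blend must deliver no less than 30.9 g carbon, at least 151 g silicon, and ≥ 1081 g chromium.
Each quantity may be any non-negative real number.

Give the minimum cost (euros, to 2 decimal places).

Treat it as an LP. Let x1 = kg of pure iron, x2 = kg of stainless scrap, x3 = kg of ferrochrome, x4 = kg of cast iron scrap, x5 = kg of silicomanganese, x6 = kg of steel scrap.
Minimise 1.63x1 + 2.4x2 + 4.68x3 + 0.39x4 + 2.56x5 + 0.49x6 subject to:
  0.1x1 + 0.6x2 + 71.8x3 + 35.4x4 + 16.8x5 + 2.6x6 ≥ 30.9   (carbon)
  5x2 + 28x3 + 23x4 + 174x5 + 3x6 ≥ 151   (silicon)
  172x2 + 600x3 + 1x4 + 1x6 ≥ 1081   (chromium)
  x1, x2, x3, x4, x5, x6 ≥ 0.
The minimum-cost mix takes nothing from pure iron, stainless scrap, cast iron scrap, steel scrap — only ferrochrome, silicomanganese. Binding constraints: silicon and chromium.
That vertex is x3 = 1.802, x5 = 0.5779.
Cost = 4.68·1.802 + 2.56·0.5779 = 9.9128.

€9.91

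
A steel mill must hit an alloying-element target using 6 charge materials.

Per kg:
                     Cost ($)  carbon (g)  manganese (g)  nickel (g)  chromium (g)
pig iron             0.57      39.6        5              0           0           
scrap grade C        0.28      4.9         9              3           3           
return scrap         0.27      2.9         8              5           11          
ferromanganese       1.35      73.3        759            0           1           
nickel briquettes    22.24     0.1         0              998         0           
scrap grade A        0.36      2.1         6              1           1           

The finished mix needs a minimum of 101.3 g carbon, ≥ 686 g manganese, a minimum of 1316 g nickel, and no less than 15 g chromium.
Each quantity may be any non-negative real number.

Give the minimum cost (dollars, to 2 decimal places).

Let x1 = kg of pig iron, x2 = kg of scrap grade C, x3 = kg of return scrap, x4 = kg of ferromanganese, x5 = kg of nickel briquettes, x6 = kg of scrap grade A.
Minimize 0.57x1 + 0.28x2 + 0.27x3 + 1.35x4 + 22.24x5 + 0.36x6 with:
  39.6x1 + 4.9x2 + 2.9x3 + 73.3x4 + 0.1x5 + 2.1x6 ≥ 101.3   (carbon)
  5x1 + 9x2 + 8x3 + 759x4 + 6x6 ≥ 686   (manganese)
  3x2 + 5x3 + 998x5 + 1x6 ≥ 1316   (nickel)
  3x2 + 11x3 + 1x4 + 1x6 ≥ 15   (chromium)
  x1, x2, x3, x4, x5, x6 ≥ 0.
At the optimum only pig iron, return scrap, ferromanganese, nickel briquettes are positive (scrap grade C, scrap grade A = 0). Binding constraints: carbon, manganese, nickel, chromium.
That vertex is x1 = 0.8229, x3 = 1.283, x4 = 0.8849, x5 = 1.312.
Cost = 0.57·0.8229 + 0.27·1.283 + 1.35·0.8849 + 22.24·1.312 = 31.1890.

$31.19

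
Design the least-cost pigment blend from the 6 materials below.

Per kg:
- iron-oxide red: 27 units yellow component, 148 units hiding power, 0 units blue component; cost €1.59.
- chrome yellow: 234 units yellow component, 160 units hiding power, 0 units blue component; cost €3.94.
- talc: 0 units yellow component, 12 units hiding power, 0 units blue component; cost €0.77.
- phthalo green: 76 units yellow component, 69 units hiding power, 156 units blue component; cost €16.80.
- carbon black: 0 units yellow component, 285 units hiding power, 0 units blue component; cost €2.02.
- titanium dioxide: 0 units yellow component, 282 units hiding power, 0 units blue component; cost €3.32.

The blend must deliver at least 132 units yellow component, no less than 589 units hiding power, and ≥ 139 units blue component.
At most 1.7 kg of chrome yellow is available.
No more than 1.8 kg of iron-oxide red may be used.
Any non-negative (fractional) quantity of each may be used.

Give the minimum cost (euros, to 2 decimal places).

Set it up as a linear program. Let x1 = kg of iron-oxide red, x2 = kg of chrome yellow, x3 = kg of talc, x4 = kg of phthalo green, x5 = kg of carbon black, x6 = kg of titanium dioxide.
Minimise 1.59x1 + 3.94x2 + 0.77x3 + 16.8x4 + 2.02x5 + 3.32x6 s.t.:
  27x1 + 234x2 + 76x4 ≥ 132   (yellow component)
  148x1 + 160x2 + 12x3 + 69x4 + 285x5 + 282x6 ≥ 589   (hiding power)
  156x4 ≥ 139   (blue component)
  x2 ≤ 1.7
  x1 ≤ 1.8
  x1, x2, x3, x4, x5, x6 ≥ 0.
The optimal basis is {chrome yellow, phthalo green, carbon black}; iron-oxide red, talc, titanium dioxide drop out. There the yellow component, hiding power, blue component constraints are tight.
Optimal quantities: chrome yellow = 0.2747 kg, phthalo green = 0.891 kg, carbon black = 1.697 kg.
Hence cost = 3.94·0.2747 + 16.8·0.891 + 2.02·1.697 = €19.4791.

€19.48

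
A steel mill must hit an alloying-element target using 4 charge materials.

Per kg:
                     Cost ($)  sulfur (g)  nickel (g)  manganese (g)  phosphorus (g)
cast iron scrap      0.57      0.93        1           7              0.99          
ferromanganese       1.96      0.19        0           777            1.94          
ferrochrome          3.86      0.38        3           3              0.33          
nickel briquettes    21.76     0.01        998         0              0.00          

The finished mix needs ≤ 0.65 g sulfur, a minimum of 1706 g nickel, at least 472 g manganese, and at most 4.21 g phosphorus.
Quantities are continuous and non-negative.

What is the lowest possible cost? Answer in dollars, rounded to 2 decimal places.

This is a linear program. Let x1 = kg of cast iron scrap, x2 = kg of ferromanganese, x3 = kg of ferrochrome, x4 = kg of nickel briquettes.
Minimize 0.57x1 + 1.96x2 + 3.86x3 + 21.76x4 s.t.:
  0.93x1 + 0.19x2 + 0.38x3 + 0.01x4 ≤ 0.65   (sulfur)
  1x1 + 3x3 + 998x4 ≥ 1706   (nickel)
  7x1 + 777x2 + 3x3 ≥ 472   (manganese)
  0.99x1 + 1.94x2 + 0.33x3 ≤ 4.21   (phosphorus)
  x1, x2, x3, x4 ≥ 0.
The minimum-cost mix takes nothing from cast iron scrap, ferrochrome — only ferromanganese, nickel briquettes. There the nickel and manganese constraints are tight.
Solving gives x2 = 0.60746, x4 = 1.7094.
Cost = 1.96·0.60746 + 21.76·1.7094 = 38.3872.

$38.39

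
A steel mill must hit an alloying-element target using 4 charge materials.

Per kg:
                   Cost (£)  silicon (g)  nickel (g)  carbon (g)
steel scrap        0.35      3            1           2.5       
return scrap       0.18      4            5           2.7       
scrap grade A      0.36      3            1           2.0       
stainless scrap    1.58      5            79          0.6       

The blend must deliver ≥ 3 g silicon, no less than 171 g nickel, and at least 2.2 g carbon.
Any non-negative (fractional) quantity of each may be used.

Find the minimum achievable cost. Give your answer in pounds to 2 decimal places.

Let x1 = kg of steel scrap, x2 = kg of return scrap, x3 = kg of scrap grade A, x4 = kg of stainless scrap.
Minimize 0.35x1 + 0.18x2 + 0.36x3 + 1.58x4 subject to:
  3x1 + 4x2 + 3x3 + 5x4 ≥ 3   (silicon)
  1x1 + 5x2 + 1x3 + 79x4 ≥ 171   (nickel)
  2.5x1 + 2.7x2 + 2x3 + 0.6x4 ≥ 2.2   (carbon)
  x1, x2, x3, x4 ≥ 0.
The cheapest feasible vertex uses only return scrap, stainless scrap; steel scrap, scrap grade A are not used. The nickel and carbon requirements are met with equality.
That vertex is x2 = 0.3386, x4 = 2.143.
Cost = 0.18·0.3386 + 1.58·2.143 = 3.4469.

£3.45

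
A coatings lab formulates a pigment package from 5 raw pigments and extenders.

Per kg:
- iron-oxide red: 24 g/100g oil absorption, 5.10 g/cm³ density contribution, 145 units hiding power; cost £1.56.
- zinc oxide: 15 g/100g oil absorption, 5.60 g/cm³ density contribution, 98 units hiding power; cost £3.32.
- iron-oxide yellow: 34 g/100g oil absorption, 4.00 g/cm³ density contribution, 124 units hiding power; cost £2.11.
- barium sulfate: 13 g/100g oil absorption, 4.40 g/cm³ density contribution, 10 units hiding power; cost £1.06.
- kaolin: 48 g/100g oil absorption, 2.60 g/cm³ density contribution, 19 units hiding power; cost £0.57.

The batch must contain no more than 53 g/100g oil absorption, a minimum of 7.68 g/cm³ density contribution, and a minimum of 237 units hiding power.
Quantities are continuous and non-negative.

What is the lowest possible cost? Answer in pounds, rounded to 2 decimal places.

Set it up as a linear program. Let x1 = kg of iron-oxide red, x2 = kg of zinc oxide, x3 = kg of iron-oxide yellow, x4 = kg of barium sulfate, x5 = kg of kaolin.
Minimize 1.56x1 + 3.32x2 + 2.11x3 + 1.06x4 + 0.57x5 with:
  24x1 + 15x2 + 34x3 + 13x4 + 48x5 ≤ 53   (oil absorption)
  5.1x1 + 5.6x2 + 4x3 + 4.4x4 + 2.6x5 ≥ 7.68   (density contribution)
  145x1 + 98x2 + 124x3 + 10x4 + 19x5 ≥ 237   (hiding power)
  x1, x2, x3, x4, x5 ≥ 0.
The optimal basis is {iron-oxide red}; zinc oxide, iron-oxide yellow, barium sulfate, kaolin drop out. The hiding power requirement is met with equality.
Optimal quantities: iron-oxide red = 1.634 kg.
Total cost: 1.56·1.634 = 2.5490.

£2.55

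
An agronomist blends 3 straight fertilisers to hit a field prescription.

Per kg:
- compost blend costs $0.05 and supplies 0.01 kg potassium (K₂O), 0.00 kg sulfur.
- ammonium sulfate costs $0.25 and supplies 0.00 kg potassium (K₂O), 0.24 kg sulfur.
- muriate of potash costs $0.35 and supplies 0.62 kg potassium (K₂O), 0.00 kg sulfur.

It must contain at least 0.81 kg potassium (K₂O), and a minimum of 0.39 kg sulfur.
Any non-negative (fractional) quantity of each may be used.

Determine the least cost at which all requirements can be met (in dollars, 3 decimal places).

$0.864

This is a linear program. Let x1 = kg of compost blend, x2 = kg of ammonium sulfate, x3 = kg of muriate of potash.
Minimise 0.05x1 + 0.25x2 + 0.35x3 with:
  0.01x1 + 0.62x3 ≥ 0.81   (potassium (K₂O))
  0.24x2 ≥ 0.39   (sulfur)
  x1, x2, x3 ≥ 0.
The cheapest feasible vertex uses only ammonium sulfate, muriate of potash; compost blend is not used. There the potassium (K₂O) and sulfur constraints are tight.
Solving gives x2 = 1.625, x3 = 1.3065.
Objective = 0.25·1.625 + 0.35·1.3065 = 0.86353.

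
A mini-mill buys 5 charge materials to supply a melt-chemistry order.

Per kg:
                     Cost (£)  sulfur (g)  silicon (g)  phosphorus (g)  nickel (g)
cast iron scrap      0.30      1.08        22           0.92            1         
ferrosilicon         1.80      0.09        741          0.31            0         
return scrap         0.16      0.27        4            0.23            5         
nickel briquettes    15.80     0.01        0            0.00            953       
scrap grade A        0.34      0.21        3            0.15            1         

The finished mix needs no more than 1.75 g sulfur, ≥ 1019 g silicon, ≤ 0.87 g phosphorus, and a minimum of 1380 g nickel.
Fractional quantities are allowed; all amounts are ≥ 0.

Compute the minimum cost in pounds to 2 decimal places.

Treat it as an LP. Let x1 = kg of cast iron scrap, x2 = kg of ferrosilicon, x3 = kg of return scrap, x4 = kg of nickel briquettes, x5 = kg of scrap grade A.
min 0.3x1 + 1.8x2 + 0.16x3 + 15.8x4 + 0.34x5 subject to:
  1.08x1 + 0.09x2 + 0.27x3 + 0.01x4 + 0.21x5 ≤ 1.75   (sulfur)
  22x1 + 741x2 + 4x3 + 3x5 ≥ 1019   (silicon)
  0.92x1 + 0.31x2 + 0.23x3 + 0.15x5 ≤ 0.87   (phosphorus)
  1x1 + 5x3 + 953x4 + 1x5 ≥ 1380   (nickel)
  x1, x2, x3, x4, x5 ≥ 0.
At the optimum only ferrosilicon, nickel briquettes are positive (cast iron scrap, return scrap, scrap grade A = 0). There the silicon and nickel constraints are tight.
So ferrosilicon = 1.375 kg, nickel briquettes = 1.448 kg.
Objective = 1.8·1.375 + 15.8·1.448 = 25.3534.

£25.35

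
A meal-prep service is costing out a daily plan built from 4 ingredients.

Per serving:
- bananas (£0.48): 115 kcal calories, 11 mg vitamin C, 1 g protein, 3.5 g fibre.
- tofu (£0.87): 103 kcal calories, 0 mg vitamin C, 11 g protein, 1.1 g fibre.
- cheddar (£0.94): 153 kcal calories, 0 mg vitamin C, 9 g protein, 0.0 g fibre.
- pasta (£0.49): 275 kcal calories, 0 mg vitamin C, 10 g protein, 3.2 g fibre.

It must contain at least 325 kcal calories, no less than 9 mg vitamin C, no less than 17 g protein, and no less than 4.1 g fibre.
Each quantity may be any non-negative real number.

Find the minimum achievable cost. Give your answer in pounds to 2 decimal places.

Let x1 = servings of bananas, x2 = servings of tofu, x3 = servings of cheddar, x4 = servings of pasta.
min 0.48x1 + 0.87x2 + 0.94x3 + 0.49x4 subject to:
  115x1 + 103x2 + 153x3 + 275x4 ≥ 325   (calories)
  11x1 ≥ 9   (vitamin C)
  1x1 + 11x2 + 9x3 + 10x4 ≥ 17   (protein)
  3.5x1 + 1.1x2 + 3.2x4 ≥ 4.1   (fibre)
  x1, x2, x3, x4 ≥ 0.
The cheapest feasible vertex uses only bananas, pasta; tofu, cheddar are not used. Binding constraints: vitamin C and protein.
That vertex is x1 = 0.8182, x4 = 1.618.
Total cost: 0.48·0.8182 + 0.49·1.618 = 1.1856.

£1.19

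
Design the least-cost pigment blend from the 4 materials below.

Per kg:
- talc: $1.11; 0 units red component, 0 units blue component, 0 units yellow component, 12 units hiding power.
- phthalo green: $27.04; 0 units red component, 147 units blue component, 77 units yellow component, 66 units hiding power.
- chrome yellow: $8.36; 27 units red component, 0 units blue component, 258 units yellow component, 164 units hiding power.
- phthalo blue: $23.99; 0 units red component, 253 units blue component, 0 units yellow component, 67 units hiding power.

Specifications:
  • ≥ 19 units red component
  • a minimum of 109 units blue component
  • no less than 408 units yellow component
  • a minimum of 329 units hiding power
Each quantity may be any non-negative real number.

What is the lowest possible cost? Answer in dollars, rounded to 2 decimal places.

$25.64

This is a linear program. Let x1 = kg of talc, x2 = kg of phthalo green, x3 = kg of chrome yellow, x4 = kg of phthalo blue.
Minimize 1.11x1 + 27.04x2 + 8.36x3 + 23.99x4 s.t.:
  27x3 ≥ 19   (red component)
  147x2 + 253x4 ≥ 109   (blue component)
  77x2 + 258x3 ≥ 408   (yellow component)
  12x1 + 66x2 + 164x3 + 67x4 ≥ 329   (hiding power)
  x1, x2, x3, x4 ≥ 0.
The optimal basis is {chrome yellow, phthalo blue}; talc, phthalo green drop out. The blue component and hiding power requirements are met with equality.
So chrome yellow = 1.8301 kg, phthalo blue = 0.43083 kg.
Hence cost = 8.36·1.8301 + 23.99·0.43083 = $25.6352.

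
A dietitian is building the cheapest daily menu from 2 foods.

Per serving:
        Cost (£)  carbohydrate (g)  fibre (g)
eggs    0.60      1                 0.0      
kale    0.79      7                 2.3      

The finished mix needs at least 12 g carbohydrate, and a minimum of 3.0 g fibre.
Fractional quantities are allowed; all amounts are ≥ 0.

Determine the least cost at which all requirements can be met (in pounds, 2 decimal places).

This is a linear program. Let x1 = servings of eggs, x2 = servings of kale.
Minimise 0.6x1 + 0.79x2 s.t.:
  1x1 + 7x2 ≥ 12   (carbohydrate)
  2.3x2 ≥ 3   (fibre)
  x1, x2 ≥ 0.
The optimal basis is {kale}; eggs drops out. The carbohydrate requirement is met with equality.
Optimal quantities: kale = 1.714 servings.
Cost = 0.79·1.714 = 1.3541.

£1.35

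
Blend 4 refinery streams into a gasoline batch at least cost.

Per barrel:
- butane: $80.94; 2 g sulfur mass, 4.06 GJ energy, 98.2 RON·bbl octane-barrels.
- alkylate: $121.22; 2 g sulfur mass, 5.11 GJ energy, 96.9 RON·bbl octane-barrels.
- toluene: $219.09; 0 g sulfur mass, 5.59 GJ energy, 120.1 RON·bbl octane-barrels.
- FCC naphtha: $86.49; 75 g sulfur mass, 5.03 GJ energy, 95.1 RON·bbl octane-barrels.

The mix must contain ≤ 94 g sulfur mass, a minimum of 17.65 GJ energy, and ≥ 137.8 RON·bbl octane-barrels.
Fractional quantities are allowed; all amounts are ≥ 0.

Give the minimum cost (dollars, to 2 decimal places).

$335.65

Treat it as an LP. Let x1 = barrels of butane, x2 = barrels of alkylate, x3 = barrels of toluene, x4 = barrels of FCC naphtha.
min 80.94x1 + 121.22x2 + 219.09x3 + 86.49x4 s.t.:
  2x1 + 2x2 + 75x4 ≤ 94   (sulfur mass)
  4.06x1 + 5.11x2 + 5.59x3 + 5.03x4 ≥ 17.65   (energy)
  98.2x1 + 96.9x2 + 120.1x3 + 95.1x4 ≥ 137.8   (octane-barrels)
  x1, x2, x3, x4 ≥ 0.
The minimum-cost mix takes nothing from alkylate, toluene — only butane, FCC naphtha. There the sulfur mass and energy constraints are tight.
That vertex is x1 = 2.89, x4 = 1.1763.
Total cost: 80.94·2.89 + 86.49·1.1763 = 335.6548.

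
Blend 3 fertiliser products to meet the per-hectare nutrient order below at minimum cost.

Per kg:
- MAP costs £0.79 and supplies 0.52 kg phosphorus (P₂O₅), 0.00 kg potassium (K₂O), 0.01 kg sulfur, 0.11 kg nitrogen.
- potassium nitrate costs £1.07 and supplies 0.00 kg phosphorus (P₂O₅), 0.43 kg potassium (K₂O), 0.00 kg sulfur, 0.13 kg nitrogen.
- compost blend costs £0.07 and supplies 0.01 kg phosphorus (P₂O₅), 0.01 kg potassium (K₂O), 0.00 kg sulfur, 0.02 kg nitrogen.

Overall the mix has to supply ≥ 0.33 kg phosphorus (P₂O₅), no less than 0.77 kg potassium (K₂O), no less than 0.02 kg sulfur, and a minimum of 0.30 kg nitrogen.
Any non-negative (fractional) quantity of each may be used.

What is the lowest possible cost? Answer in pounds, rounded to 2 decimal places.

Treat it as an LP. Let x1 = kg of MAP, x2 = kg of potassium nitrate, x3 = kg of compost blend.
min 0.79x1 + 1.07x2 + 0.07x3 with:
  0.52x1 + 0.01x3 ≥ 0.33   (phosphorus (P₂O₅))
  0.43x2 + 0.01x3 ≥ 0.77   (potassium (K₂O))
  0.01x1 ≥ 0.02   (sulfur)
  0.11x1 + 0.13x2 + 0.02x3 ≥ 0.3   (nitrogen)
  x1, x2, x3 ≥ 0.
At the optimum only MAP, potassium nitrate are positive (compost blend = 0). The potassium (K₂O) and sulfur requirements are met with equality.
Solving gives x1 = 2, x2 = 1.791.
Total cost: 0.79·2 + 1.07·1.791 = 3.4964.

£3.50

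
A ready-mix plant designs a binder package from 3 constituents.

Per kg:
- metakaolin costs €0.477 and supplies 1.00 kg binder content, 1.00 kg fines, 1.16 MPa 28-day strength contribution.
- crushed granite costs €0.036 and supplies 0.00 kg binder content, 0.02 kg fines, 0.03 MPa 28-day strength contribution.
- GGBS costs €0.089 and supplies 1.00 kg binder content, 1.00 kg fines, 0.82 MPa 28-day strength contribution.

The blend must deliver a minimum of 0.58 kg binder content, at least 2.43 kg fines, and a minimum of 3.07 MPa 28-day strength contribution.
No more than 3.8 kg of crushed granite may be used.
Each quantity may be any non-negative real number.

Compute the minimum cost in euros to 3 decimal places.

€0.333

Set it up as a linear program. Let x1 = kg of metakaolin, x2 = kg of crushed granite, x3 = kg of GGBS.
min 0.477x1 + 0.036x2 + 0.089x3 subject to:
  1x1 + 1x3 ≥ 0.58   (binder content)
  1x1 + 0.02x2 + 1x3 ≥ 2.43   (fines)
  1.16x1 + 0.03x2 + 0.82x3 ≥ 3.07   (28-day strength contribution)
  x2 ≤ 3.8
  x1, x2, x3 ≥ 0.
The cheapest feasible vertex uses only GGBS; metakaolin, crushed granite are not used. The 28-day strength contribution requirement is met with equality.
Solving gives x3 = 3.744.
Cost = 0.089·3.744 = 0.33322.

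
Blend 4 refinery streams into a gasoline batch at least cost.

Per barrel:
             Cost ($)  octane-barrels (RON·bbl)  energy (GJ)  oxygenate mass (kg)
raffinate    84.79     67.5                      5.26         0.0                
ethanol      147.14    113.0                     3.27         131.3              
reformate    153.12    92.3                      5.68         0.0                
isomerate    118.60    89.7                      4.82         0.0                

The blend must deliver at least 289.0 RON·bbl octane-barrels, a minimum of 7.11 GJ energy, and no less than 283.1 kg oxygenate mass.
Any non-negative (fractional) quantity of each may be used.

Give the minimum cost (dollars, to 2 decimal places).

Treat it as an LP. Let x1 = barrels of raffinate, x2 = barrels of ethanol, x3 = barrels of reformate, x4 = barrels of isomerate.
min 84.79x1 + 147.14x2 + 153.12x3 + 118.6x4 s.t.:
  67.5x1 + 113x2 + 92.3x3 + 89.7x4 ≥ 289   (octane-barrels)
  5.26x1 + 3.27x2 + 5.68x3 + 4.82x4 ≥ 7.11   (energy)
  131.3x2 ≥ 283.1   (oxygenate mass)
  x1, x2, x3, x4 ≥ 0.
The cheapest feasible vertex uses only raffinate, ethanol; reformate, isomerate are not used. There the octane-barrels and oxygenate mass constraints are tight.
So raffinate = 0.671958 barrels, ethanol = 2.15613 barrels.
Total cost: 84.79·0.671958 + 147.14·2.15613 = 374.2283.

$374.23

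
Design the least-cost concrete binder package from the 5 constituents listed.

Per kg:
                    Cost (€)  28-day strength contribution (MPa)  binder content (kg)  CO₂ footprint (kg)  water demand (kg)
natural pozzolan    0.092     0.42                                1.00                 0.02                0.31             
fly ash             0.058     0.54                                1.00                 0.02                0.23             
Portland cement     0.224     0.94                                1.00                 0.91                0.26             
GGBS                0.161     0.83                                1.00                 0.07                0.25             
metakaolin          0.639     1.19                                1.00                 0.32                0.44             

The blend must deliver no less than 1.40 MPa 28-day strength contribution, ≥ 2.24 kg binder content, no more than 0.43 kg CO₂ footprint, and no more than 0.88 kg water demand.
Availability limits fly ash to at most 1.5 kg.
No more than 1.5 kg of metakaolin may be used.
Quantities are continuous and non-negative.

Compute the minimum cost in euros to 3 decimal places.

This is a linear program. Let x1 = kg of natural pozzolan, x2 = kg of fly ash, x3 = kg of Portland cement, x4 = kg of GGBS, x5 = kg of metakaolin.
Minimise 0.092x1 + 0.058x2 + 0.224x3 + 0.161x4 + 0.639x5 subject to:
  0.42x1 + 0.54x2 + 0.94x3 + 0.83x4 + 1.19x5 ≥ 1.4   (28-day strength contribution)
  1x1 + 1x2 + 1x3 + 1x4 + 1x5 ≥ 2.24   (binder content)
  0.02x1 + 0.02x2 + 0.91x3 + 0.07x4 + 0.32x5 ≤ 0.43   (CO₂ footprint)
  0.31x1 + 0.23x2 + 0.26x3 + 0.25x4 + 0.44x5 ≤ 0.88   (water demand)
  x2 ≤ 1.5
  x5 ≤ 1.5
  x1, x2, x3, x4, x5 ≥ 0.
The cheapest feasible vertex uses only natural pozzolan, fly ash, GGBS; Portland cement, metakaolin are not used. The 28-day strength contribution, binder content, the fly ash cap requirements are met with equality.
So natural pozzolan = 0.05902 kg, fly ash = 1.5 kg, GGBS = 0.681 kg.
Hence cost = 0.092·0.05902 + 0.058·1.5 + 0.161·0.681 = €0.20207.

€0.202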